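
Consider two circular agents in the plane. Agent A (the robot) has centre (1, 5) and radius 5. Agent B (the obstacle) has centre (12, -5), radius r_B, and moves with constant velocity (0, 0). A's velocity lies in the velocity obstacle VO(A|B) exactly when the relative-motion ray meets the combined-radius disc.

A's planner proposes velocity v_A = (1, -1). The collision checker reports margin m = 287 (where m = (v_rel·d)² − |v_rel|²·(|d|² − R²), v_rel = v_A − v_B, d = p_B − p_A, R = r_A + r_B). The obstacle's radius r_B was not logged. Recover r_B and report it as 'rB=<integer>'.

m = 287
d = (11, -10);  v_rel = (1, -1),  |v_rel|² = 2
v_rel×d = (1)·(-10) − (-1)·(11) = 1
since m = R²·2 − 1²:  R² = (1 + 287) / 2 = 144
R = √144 = 12  ⇒  r_B = 12 − 5 = 7

rB=7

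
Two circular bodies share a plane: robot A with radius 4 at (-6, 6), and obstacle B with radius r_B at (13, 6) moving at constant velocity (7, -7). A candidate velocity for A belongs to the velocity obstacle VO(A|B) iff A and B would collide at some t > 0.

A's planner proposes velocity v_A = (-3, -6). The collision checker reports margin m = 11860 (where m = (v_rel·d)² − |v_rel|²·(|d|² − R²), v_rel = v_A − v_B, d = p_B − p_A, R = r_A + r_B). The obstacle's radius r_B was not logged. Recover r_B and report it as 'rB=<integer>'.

m = 11860
d = (19, 0);  v_rel = (-10, 1),  |v_rel|² = 101
v_rel×d = (-10)·(0) − (1)·(19) = -19
since m = R²·101 − (-19)²:  R² = (361 + 11860) / 101 = 121
R = √121 = 11  ⇒  r_B = 11 − 4 = 7

rB=7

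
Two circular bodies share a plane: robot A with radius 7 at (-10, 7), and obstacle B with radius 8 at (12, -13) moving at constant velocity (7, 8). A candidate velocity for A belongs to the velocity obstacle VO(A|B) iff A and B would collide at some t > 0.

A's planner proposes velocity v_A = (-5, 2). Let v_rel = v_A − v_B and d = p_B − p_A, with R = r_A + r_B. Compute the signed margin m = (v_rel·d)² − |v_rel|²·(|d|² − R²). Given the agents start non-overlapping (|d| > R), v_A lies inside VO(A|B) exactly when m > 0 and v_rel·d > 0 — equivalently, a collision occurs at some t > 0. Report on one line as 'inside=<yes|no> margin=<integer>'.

d = (22, -20),  |d|² = 884;  R = 7+8 = 15,  c = 884−15² = 659
v_rel = (-12, -6),  |v_rel|² = 180;  v_rel·d = (-12)·(22) + (-6)·(-20) = -144
180·t² + 288·t + 659 = 0  ⇒  m = (-144)² − 180·659 = -97884
m = -97884 < 0,  v_rel·d = -144 < 0  ⇒  outside

inside=no margin=-97884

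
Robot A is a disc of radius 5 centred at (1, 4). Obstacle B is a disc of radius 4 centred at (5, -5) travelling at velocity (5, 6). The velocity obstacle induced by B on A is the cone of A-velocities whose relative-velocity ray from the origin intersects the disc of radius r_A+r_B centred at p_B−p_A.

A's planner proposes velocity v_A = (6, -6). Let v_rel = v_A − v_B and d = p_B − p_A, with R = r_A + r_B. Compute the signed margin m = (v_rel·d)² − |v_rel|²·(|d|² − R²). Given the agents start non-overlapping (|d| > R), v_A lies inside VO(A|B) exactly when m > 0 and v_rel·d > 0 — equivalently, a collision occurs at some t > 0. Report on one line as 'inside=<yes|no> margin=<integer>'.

d = (4, -9),  |d|² = 97;  R = 5+4 = 9,  c = 97−9² = 16
v_rel = (1, -12),  |v_rel|² = 145;  v_rel·d = (1)·(4) + (-12)·(-9) = 112
145·t² − 224·t + 16 = 0  ⇒  m = 112² − 145·16 = 10224
m = 10224 > 0,  v_rel·d = 112 > 0  ⇒  inside

inside=yes margin=10224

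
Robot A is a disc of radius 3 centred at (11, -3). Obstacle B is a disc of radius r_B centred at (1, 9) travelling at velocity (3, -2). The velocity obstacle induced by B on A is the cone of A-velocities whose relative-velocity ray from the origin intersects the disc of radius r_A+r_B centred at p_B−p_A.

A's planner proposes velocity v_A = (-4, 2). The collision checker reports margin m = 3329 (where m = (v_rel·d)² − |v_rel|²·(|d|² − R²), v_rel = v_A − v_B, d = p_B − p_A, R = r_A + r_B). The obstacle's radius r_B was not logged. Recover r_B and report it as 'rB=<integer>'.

m = 3329
d = (-10, 12);  v_rel = (-7, 4),  |v_rel|² = 65
v_rel×d = (-7)·(12) − (4)·(-10) = -44
since m = R²·65 − (-44)²:  R² = (1936 + 3329) / 65 = 81
R = √81 = 9  ⇒  r_B = 9 − 3 = 6

rB=6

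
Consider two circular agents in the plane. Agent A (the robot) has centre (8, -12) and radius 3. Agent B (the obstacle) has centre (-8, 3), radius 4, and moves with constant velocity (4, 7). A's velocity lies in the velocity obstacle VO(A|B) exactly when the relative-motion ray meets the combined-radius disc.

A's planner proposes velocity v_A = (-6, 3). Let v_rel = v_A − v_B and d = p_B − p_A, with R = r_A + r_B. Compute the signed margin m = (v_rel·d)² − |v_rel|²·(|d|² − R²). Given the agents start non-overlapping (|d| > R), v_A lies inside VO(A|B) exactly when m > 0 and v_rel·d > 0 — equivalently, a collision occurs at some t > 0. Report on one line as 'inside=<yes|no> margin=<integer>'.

d = (-16, 15),  |d|² = 481;  R = 3+4 = 7,  c = 481−7² = 432
v_rel = (-10, -4),  |v_rel|² = 116;  v_rel·d = (-10)·(-16) + (-4)·(15) = 100
116·t² − 200·t + 432 = 0  ⇒  m = 100² − 116·432 = -40112
m = -40112 < 0,  v_rel·d = 100 > 0  ⇒  outside

inside=no margin=-40112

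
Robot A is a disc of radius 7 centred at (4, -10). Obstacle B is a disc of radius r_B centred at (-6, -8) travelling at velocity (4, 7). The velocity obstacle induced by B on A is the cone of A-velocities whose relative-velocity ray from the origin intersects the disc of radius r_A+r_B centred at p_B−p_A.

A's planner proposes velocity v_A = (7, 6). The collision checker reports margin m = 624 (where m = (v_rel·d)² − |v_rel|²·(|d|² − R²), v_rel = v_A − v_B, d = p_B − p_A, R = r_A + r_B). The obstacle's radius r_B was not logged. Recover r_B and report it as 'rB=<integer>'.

m = 624
d = (-10, 2);  v_rel = (3, -1),  |v_rel|² = 10
v_rel×d = (3)·(2) − (-1)·(-10) = -4
since m = R²·10 − (-4)²:  R² = (16 + 624) / 10 = 64
R = √64 = 8  ⇒  r_B = 8 − 7 = 1

rB=1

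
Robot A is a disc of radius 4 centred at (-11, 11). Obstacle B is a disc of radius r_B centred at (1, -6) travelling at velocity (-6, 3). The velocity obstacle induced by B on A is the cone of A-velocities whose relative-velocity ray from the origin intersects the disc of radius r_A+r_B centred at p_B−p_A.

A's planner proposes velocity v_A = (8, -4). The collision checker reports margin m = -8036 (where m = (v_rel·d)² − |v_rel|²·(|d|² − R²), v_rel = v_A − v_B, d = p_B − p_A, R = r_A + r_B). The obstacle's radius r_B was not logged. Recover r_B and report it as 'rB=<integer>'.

m = -8036
d = (12, -17);  v_rel = (14, -7),  |v_rel|² = 245
v_rel×d = (14)·(-17) − (-7)·(12) = -154
since m = R²·245 − (-154)²:  R² = (23716 + -8036) / 245 = 64
R = √64 = 8  ⇒  r_B = 8 − 4 = 4

rB=4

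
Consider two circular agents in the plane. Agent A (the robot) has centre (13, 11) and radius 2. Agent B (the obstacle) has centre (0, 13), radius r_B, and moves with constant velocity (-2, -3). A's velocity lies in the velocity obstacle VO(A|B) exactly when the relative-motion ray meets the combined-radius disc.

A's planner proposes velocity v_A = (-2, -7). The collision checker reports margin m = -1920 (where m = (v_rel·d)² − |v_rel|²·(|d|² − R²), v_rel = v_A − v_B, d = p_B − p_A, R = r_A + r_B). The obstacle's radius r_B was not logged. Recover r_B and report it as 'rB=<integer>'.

m = -1920
d = (-13, 2);  v_rel = (0, -4),  |v_rel|² = 16
v_rel×d = (0)·(2) − (-4)·(-13) = -52
since m = R²·16 − (-52)²:  R² = (2704 + -1920) / 16 = 49
R = √49 = 7  ⇒  r_B = 7 − 2 = 5

rB=5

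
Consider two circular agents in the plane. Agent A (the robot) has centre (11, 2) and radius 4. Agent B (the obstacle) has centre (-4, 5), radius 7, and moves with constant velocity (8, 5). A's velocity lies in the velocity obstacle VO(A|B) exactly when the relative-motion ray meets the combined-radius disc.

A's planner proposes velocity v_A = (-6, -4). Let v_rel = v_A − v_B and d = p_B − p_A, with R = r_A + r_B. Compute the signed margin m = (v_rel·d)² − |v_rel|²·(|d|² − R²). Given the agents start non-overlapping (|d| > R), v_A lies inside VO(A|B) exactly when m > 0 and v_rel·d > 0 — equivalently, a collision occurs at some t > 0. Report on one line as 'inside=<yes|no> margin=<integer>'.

d = (-15, 3),  |d|² = 234;  R = 4+7 = 11,  c = 234−11² = 113
v_rel = (-14, -9),  |v_rel|² = 277;  v_rel·d = (-14)·(-15) + (-9)·(3) = 183
277·t² − 366·t + 113 = 0  ⇒  m = 183² − 277·113 = 2188
m = 2188 > 0,  v_rel·d = 183 > 0  ⇒  inside

inside=yes margin=2188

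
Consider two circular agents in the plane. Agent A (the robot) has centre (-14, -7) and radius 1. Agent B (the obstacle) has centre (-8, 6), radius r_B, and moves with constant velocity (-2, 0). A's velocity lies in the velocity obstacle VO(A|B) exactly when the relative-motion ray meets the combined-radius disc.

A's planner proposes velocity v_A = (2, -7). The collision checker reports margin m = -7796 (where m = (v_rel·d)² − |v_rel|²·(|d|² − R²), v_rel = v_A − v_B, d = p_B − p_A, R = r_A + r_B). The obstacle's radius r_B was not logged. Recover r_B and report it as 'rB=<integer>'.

m = -7796
d = (6, 13);  v_rel = (4, -7),  |v_rel|² = 65
v_rel×d = (4)·(13) − (-7)·(6) = 94
since m = R²·65 − 94²:  R² = (8836 + -7796) / 65 = 16
R = √16 = 4  ⇒  r_B = 4 − 1 = 3

rB=3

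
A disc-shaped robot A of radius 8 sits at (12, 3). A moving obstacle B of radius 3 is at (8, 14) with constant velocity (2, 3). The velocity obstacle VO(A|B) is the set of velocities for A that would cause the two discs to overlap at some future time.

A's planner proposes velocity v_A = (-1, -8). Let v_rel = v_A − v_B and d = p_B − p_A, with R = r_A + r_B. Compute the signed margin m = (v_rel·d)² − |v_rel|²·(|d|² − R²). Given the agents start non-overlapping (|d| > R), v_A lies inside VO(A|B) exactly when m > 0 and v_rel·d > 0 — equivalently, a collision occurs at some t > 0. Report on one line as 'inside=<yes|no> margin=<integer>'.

d = (-4, 11),  |d|² = 137;  R = 8+3 = 11,  c = 137−11² = 16
v_rel = (-3, -11),  |v_rel|² = 130;  v_rel·d = (-3)·(-4) + (-11)·(11) = -109
130·t² + 218·t + 16 = 0  ⇒  m = (-109)² − 130·16 = 9801
m = 9801 > 0,  v_rel·d = -109 < 0  ⇒  outside

inside=no margin=9801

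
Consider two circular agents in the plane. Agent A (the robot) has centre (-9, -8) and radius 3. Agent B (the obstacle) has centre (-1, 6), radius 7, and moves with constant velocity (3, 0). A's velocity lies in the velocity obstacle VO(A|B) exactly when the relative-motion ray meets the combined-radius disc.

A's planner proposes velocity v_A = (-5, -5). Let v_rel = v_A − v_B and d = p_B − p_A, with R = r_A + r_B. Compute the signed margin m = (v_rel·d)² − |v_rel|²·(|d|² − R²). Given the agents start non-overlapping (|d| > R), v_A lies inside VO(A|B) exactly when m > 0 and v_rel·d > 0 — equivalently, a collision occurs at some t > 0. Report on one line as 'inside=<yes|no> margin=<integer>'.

d = (8, 14),  |d|² = 260;  R = 3+7 = 10,  c = 260−10² = 160
v_rel = (-8, -5),  |v_rel|² = 89;  v_rel·d = (-8)·(8) + (-5)·(14) = -134
89·t² + 268·t + 160 = 0  ⇒  m = (-134)² − 89·160 = 3716
m = 3716 > 0,  v_rel·d = -134 < 0  ⇒  outside

inside=no margin=3716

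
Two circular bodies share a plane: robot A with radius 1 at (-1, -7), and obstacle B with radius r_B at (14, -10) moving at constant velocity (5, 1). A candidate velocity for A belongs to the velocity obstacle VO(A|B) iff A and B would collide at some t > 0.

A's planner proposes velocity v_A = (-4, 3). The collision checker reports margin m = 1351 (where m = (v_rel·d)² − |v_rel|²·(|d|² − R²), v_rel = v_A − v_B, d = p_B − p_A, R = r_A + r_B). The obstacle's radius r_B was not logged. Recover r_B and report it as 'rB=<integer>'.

m = 1351
d = (15, -3);  v_rel = (-9, 2),  |v_rel|² = 85
v_rel×d = (-9)·(-3) − (2)·(15) = -3
since m = R²·85 − (-3)²:  R² = (9 + 1351) / 85 = 16
R = √16 = 4  ⇒  r_B = 4 − 1 = 3

rB=3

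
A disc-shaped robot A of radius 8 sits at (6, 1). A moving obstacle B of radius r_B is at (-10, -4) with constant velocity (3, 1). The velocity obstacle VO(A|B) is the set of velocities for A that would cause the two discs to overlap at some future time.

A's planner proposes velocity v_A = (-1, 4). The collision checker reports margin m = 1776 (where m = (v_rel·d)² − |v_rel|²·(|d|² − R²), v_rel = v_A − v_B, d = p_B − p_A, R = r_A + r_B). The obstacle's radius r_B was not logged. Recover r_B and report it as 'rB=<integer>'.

m = 1776
d = (-16, -5);  v_rel = (-4, 3),  |v_rel|² = 25
v_rel×d = (-4)·(-5) − (3)·(-16) = 68
since m = R²·25 − 68²:  R² = (4624 + 1776) / 25 = 256
R = √256 = 16  ⇒  r_B = 16 − 8 = 8

rB=8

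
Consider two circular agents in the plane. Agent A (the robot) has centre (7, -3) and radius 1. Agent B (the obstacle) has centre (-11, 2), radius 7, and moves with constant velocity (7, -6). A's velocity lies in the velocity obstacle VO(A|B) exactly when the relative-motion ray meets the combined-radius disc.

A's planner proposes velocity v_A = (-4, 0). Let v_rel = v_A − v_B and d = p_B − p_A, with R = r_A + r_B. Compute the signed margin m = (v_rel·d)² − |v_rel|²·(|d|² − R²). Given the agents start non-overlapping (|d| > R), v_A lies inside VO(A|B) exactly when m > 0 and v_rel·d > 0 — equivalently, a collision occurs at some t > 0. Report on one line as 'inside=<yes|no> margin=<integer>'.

d = (-18, 5),  |d|² = 349;  R = 1+7 = 8,  c = 349−8² = 285
v_rel = (-11, 6),  |v_rel|² = 157;  v_rel·d = (-11)·(-18) + (6)·(5) = 228
157·t² − 456·t + 285 = 0  ⇒  m = 228² − 157·285 = 7239
m = 7239 > 0,  v_rel·d = 228 > 0  ⇒  inside

inside=yes margin=7239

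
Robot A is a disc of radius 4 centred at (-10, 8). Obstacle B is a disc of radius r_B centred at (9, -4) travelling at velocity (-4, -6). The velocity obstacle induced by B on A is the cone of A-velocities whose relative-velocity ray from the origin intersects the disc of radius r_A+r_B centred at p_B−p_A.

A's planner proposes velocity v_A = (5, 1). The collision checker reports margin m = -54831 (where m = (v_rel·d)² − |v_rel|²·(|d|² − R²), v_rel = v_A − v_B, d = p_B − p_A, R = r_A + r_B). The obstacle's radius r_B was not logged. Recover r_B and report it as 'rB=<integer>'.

m = -54831
d = (19, -12);  v_rel = (9, 7),  |v_rel|² = 130
v_rel×d = (9)·(-12) − (7)·(19) = -241
since m = R²·130 − (-241)²:  R² = (58081 + -54831) / 130 = 25
R = √25 = 5  ⇒  r_B = 5 − 4 = 1

rB=1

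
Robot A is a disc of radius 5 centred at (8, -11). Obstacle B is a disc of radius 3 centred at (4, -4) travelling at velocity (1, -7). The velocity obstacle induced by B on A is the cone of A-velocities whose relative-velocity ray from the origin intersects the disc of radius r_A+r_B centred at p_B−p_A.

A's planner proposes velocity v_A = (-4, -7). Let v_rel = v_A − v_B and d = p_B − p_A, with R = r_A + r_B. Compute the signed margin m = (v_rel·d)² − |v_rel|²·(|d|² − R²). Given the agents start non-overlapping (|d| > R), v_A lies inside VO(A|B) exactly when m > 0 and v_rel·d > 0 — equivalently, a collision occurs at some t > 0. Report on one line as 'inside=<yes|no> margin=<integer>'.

d = (-4, 7),  |d|² = 65;  R = 5+3 = 8,  c = 65−8² = 1
v_rel = (-5, 0),  |v_rel|² = 25;  v_rel·d = (-5)·(-4) + (0)·(7) = 20
25·t² − 40·t + 1 = 0  ⇒  m = 20² − 25·1 = 375
m = 375 > 0,  v_rel·d = 20 > 0  ⇒  inside

inside=yes margin=375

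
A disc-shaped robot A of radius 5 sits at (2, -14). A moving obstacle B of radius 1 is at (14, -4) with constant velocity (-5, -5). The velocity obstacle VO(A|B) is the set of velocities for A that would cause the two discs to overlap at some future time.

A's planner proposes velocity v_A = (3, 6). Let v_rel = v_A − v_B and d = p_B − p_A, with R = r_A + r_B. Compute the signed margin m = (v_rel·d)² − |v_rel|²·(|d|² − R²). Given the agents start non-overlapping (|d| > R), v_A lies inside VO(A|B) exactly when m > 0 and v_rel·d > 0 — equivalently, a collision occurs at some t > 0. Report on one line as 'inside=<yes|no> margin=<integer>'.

d = (12, 10),  |d|² = 244;  R = 5+1 = 6,  c = 244−6² = 208
v_rel = (8, 11),  |v_rel|² = 185;  v_rel·d = (8)·(12) + (11)·(10) = 206
185·t² − 412·t + 208 = 0  ⇒  m = 206² − 185·208 = 3956
m = 3956 > 0,  v_rel·d = 206 > 0  ⇒  inside

inside=yes margin=3956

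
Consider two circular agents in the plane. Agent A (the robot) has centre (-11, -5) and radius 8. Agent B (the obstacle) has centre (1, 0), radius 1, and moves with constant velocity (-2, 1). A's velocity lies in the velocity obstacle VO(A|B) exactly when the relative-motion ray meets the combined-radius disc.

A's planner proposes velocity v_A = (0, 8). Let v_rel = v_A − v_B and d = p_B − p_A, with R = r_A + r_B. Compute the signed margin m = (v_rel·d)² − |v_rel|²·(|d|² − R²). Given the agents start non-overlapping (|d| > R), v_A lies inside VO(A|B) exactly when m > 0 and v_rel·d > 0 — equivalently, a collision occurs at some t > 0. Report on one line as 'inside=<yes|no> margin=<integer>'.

d = (12, 5),  |d|² = 169;  R = 8+1 = 9,  c = 169−9² = 88
v_rel = (2, 7),  |v_rel|² = 53;  v_rel·d = (2)·(12) + (7)·(5) = 59
53·t² − 118·t + 88 = 0  ⇒  m = 59² − 53·88 = -1183
m = -1183 < 0,  v_rel·d = 59 > 0  ⇒  outside

inside=no margin=-1183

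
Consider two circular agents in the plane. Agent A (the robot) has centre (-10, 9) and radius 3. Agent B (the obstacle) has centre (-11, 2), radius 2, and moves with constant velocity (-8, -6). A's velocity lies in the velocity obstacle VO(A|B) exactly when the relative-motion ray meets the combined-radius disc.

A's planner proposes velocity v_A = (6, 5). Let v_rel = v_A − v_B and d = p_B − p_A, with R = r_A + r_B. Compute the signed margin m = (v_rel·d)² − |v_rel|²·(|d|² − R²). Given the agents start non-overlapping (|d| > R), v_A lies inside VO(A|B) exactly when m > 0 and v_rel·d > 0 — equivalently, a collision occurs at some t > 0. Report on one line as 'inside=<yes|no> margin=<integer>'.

d = (-1, -7),  |d|² = 50;  R = 3+2 = 5,  c = 50−5² = 25
v_rel = (14, 11),  |v_rel|² = 317;  v_rel·d = (14)·(-1) + (11)·(-7) = -91
317·t² + 182·t + 25 = 0  ⇒  m = (-91)² − 317·25 = 356
m = 356 > 0,  v_rel·d = -91 < 0  ⇒  outside

inside=no margin=356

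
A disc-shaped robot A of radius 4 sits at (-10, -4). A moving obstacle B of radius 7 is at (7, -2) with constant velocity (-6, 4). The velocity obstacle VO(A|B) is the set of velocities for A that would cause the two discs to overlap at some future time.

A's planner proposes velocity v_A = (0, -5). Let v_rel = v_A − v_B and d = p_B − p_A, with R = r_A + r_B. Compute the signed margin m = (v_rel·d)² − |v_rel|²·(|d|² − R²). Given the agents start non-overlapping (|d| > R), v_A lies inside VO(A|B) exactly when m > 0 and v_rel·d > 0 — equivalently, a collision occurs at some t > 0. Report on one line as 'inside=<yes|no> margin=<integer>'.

d = (17, 2),  |d|² = 293;  R = 4+7 = 11,  c = 293−11² = 172
v_rel = (6, -9),  |v_rel|² = 117;  v_rel·d = (6)·(17) + (-9)·(2) = 84
117·t² − 168·t + 172 = 0  ⇒  m = 84² − 117·172 = -13068
m = -13068 < 0,  v_rel·d = 84 > 0  ⇒  outside

inside=no margin=-13068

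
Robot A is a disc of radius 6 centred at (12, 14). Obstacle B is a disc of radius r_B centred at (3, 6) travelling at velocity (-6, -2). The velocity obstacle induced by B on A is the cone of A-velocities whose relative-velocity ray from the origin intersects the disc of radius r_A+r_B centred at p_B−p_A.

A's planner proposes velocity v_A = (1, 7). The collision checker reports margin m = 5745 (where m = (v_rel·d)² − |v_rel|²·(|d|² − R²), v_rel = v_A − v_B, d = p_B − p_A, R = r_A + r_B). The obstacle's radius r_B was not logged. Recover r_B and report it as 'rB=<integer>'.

m = 5745
d = (-9, -8);  v_rel = (7, 9),  |v_rel|² = 130
v_rel×d = (7)·(-8) − (9)·(-9) = 25
since m = R²·130 − 25²:  R² = (625 + 5745) / 130 = 49
R = √49 = 7  ⇒  r_B = 7 − 6 = 1

rB=1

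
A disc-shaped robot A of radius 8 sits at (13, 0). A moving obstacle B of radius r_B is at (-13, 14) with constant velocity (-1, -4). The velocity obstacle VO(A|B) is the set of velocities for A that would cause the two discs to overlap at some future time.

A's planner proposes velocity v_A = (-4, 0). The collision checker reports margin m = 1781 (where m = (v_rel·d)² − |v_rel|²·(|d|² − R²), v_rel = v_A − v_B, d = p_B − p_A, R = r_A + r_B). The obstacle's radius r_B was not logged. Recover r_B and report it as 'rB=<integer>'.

m = 1781
d = (-26, 14);  v_rel = (-3, 4),  |v_rel|² = 25
v_rel×d = (-3)·(14) − (4)·(-26) = 62
since m = R²·25 − 62²:  R² = (3844 + 1781) / 25 = 225
R = √225 = 15  ⇒  r_B = 15 − 8 = 7

rB=7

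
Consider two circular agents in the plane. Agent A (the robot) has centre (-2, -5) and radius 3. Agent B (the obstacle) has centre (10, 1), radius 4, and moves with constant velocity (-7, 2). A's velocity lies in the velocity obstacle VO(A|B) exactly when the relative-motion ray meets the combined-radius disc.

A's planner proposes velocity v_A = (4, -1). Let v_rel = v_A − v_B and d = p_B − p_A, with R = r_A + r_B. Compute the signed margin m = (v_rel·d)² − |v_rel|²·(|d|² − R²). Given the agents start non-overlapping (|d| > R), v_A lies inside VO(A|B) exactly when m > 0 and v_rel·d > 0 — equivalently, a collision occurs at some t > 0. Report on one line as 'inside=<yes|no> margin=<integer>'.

d = (12, 6),  |d|² = 180;  R = 3+4 = 7,  c = 180−7² = 131
v_rel = (11, -3),  |v_rel|² = 130;  v_rel·d = (11)·(12) + (-3)·(6) = 114
130·t² − 228·t + 131 = 0  ⇒  m = 114² − 130·131 = -4034
m = -4034 < 0,  v_rel·d = 114 > 0  ⇒  outside

inside=no margin=-4034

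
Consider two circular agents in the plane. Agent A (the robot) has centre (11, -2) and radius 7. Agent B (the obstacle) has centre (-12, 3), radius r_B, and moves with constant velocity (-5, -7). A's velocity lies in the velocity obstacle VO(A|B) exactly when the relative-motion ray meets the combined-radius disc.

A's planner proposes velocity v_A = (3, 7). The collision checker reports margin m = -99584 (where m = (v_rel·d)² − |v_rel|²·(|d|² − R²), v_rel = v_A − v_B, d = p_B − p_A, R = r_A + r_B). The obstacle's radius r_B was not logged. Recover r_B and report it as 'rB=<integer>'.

m = -99584
d = (-23, 5);  v_rel = (8, 14),  |v_rel|² = 260
v_rel×d = (8)·(5) − (14)·(-23) = 362
since m = R²·260 − 362²:  R² = (131044 + -99584) / 260 = 121
R = √121 = 11  ⇒  r_B = 11 − 7 = 4

rB=4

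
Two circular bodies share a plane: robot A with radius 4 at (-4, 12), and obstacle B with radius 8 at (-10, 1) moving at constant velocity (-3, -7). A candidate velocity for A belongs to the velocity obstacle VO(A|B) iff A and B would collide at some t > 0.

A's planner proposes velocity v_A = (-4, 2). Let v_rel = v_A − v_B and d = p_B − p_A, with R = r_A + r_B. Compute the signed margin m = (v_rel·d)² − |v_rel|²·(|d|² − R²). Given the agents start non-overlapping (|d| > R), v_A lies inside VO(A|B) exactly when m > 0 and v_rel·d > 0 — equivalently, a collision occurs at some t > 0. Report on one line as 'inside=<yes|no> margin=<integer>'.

d = (-6, -11),  |d|² = 157;  R = 4+8 = 12,  c = 157−12² = 13
v_rel = (-1, 9),  |v_rel|² = 82;  v_rel·d = (-1)·(-6) + (9)·(-11) = -93
82·t² + 186·t + 13 = 0  ⇒  m = (-93)² − 82·13 = 7583
m = 7583 > 0,  v_rel·d = -93 < 0  ⇒  outside

inside=no margin=7583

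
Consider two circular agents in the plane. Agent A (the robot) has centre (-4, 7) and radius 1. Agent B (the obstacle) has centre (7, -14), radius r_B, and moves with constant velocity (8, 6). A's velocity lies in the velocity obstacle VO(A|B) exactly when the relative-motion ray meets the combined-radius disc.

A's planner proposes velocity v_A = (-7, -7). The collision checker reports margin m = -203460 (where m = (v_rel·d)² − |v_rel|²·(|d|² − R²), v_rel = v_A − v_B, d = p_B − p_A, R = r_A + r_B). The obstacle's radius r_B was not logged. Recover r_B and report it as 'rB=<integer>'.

m = -203460
d = (11, -21);  v_rel = (-15, -13),  |v_rel|² = 394
v_rel×d = (-15)·(-21) − (-13)·(11) = 458
since m = R²·394 − 458²:  R² = (209764 + -203460) / 394 = 16
R = √16 = 4  ⇒  r_B = 4 − 1 = 3

rB=3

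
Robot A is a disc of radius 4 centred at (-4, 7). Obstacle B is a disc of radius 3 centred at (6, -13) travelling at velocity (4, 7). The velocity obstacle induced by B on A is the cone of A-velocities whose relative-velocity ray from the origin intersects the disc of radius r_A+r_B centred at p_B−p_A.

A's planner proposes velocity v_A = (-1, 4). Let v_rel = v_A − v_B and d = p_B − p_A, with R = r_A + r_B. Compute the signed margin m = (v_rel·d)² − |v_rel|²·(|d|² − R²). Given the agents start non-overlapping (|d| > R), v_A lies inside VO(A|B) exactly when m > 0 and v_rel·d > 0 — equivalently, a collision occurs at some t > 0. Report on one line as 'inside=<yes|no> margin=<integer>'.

d = (10, -20),  |d|² = 500;  R = 4+3 = 7,  c = 500−7² = 451
v_rel = (-5, -3),  |v_rel|² = 34;  v_rel·d = (-5)·(10) + (-3)·(-20) = 10
34·t² − 20·t + 451 = 0  ⇒  m = 10² − 34·451 = -15234
m = -15234 < 0,  v_rel·d = 10 > 0  ⇒  outside

inside=no margin=-15234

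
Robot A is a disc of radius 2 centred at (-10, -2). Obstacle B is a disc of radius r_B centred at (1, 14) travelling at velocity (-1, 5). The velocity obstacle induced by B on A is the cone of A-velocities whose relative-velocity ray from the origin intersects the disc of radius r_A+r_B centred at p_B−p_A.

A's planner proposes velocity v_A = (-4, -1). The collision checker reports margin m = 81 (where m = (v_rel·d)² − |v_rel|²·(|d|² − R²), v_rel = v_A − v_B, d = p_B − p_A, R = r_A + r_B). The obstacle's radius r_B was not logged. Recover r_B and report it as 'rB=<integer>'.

m = 81
d = (11, 16);  v_rel = (-3, -6),  |v_rel|² = 45
v_rel×d = (-3)·(16) − (-6)·(11) = 18
since m = R²·45 − 18²:  R² = (324 + 81) / 45 = 9
R = √9 = 3  ⇒  r_B = 3 − 2 = 1

rB=1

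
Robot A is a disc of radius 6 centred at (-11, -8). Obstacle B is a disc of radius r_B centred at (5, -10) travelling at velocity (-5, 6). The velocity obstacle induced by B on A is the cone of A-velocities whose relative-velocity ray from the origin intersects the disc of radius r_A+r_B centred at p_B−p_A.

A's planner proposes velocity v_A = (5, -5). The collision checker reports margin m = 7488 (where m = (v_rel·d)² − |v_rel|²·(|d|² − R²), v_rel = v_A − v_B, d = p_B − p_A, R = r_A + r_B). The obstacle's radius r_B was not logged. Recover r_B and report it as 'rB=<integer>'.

m = 7488
d = (16, -2);  v_rel = (10, -11),  |v_rel|² = 221
v_rel×d = (10)·(-2) − (-11)·(16) = 156
since m = R²·221 − 156²:  R² = (24336 + 7488) / 221 = 144
R = √144 = 12  ⇒  r_B = 12 − 6 = 6

rB=6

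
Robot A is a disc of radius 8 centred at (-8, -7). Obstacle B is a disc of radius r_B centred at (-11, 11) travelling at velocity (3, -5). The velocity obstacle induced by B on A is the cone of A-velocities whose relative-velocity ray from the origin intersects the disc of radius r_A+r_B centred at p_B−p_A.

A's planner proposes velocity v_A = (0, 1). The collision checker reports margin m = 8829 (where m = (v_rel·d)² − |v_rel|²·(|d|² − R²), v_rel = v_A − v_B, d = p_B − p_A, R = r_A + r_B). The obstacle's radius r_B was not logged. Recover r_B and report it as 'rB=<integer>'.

m = 8829
d = (-3, 18);  v_rel = (-3, 6),  |v_rel|² = 45
v_rel×d = (-3)·(18) − (6)·(-3) = -36
since m = R²·45 − (-36)²:  R² = (1296 + 8829) / 45 = 225
R = √225 = 15  ⇒  r_B = 15 − 8 = 7

rB=7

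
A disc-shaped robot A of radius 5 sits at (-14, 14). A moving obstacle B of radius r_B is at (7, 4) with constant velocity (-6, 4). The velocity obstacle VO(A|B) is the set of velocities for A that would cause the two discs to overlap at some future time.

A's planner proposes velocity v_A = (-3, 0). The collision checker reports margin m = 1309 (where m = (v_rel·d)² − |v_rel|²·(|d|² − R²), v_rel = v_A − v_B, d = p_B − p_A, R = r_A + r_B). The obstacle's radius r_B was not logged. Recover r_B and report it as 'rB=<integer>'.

m = 1309
d = (21, -10);  v_rel = (3, -4),  |v_rel|² = 25
v_rel×d = (3)·(-10) − (-4)·(21) = 54
since m = R²·25 − 54²:  R² = (2916 + 1309) / 25 = 169
R = √169 = 13  ⇒  r_B = 13 − 5 = 8

rB=8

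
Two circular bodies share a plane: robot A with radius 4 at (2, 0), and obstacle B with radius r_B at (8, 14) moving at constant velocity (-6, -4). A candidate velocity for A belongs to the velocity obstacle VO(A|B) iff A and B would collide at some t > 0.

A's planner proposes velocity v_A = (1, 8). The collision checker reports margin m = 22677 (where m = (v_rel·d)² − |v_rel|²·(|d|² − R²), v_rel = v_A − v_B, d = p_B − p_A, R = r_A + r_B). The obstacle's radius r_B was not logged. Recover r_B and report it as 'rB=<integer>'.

m = 22677
d = (6, 14);  v_rel = (7, 12),  |v_rel|² = 193
v_rel×d = (7)·(14) − (12)·(6) = 26
since m = R²·193 − 26²:  R² = (676 + 22677) / 193 = 121
R = √121 = 11  ⇒  r_B = 11 − 4 = 7

rB=7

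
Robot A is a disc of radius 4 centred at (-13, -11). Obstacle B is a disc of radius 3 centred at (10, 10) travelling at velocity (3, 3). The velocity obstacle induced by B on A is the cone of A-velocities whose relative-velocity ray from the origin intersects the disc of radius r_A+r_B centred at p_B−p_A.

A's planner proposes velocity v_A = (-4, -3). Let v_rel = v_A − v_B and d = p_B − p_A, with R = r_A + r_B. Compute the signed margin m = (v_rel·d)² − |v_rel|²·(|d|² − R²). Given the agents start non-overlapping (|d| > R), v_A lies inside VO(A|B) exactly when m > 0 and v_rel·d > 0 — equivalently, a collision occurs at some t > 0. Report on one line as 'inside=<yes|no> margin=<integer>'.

d = (23, 21),  |d|² = 970;  R = 4+3 = 7,  c = 970−7² = 921
v_rel = (-7, -6),  |v_rel|² = 85;  v_rel·d = (-7)·(23) + (-6)·(21) = -287
85·t² + 574·t + 921 = 0  ⇒  m = (-287)² − 85·921 = 4084
m = 4084 > 0,  v_rel·d = -287 < 0  ⇒  outside

inside=no margin=4084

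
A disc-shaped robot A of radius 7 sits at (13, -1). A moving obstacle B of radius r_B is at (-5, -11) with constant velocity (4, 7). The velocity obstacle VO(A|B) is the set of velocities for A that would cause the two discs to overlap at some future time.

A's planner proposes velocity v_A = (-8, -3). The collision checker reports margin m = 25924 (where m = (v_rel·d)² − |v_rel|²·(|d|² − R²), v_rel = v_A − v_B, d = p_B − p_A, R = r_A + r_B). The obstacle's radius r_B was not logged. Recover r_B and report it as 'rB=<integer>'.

m = 25924
d = (-18, -10);  v_rel = (-12, -10),  |v_rel|² = 244
v_rel×d = (-12)·(-10) − (-10)·(-18) = -60
since m = R²·244 − (-60)²:  R² = (3600 + 25924) / 244 = 121
R = √121 = 11  ⇒  r_B = 11 − 7 = 4

rB=4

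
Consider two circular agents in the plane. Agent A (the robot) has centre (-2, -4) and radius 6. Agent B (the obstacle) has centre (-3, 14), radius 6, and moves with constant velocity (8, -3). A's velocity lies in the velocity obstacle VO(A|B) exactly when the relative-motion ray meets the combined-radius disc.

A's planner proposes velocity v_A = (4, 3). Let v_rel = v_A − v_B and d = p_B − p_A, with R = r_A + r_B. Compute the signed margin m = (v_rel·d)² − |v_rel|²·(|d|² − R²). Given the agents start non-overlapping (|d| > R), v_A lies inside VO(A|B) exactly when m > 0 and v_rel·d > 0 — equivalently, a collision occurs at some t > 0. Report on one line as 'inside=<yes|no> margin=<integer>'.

d = (-1, 18),  |d|² = 325;  R = 6+6 = 12,  c = 325−12² = 181
v_rel = (-4, 6),  |v_rel|² = 52;  v_rel·d = (-4)·(-1) + (6)·(18) = 112
52·t² − 224·t + 181 = 0  ⇒  m = 112² − 52·181 = 3132
m = 3132 > 0,  v_rel·d = 112 > 0  ⇒  inside

inside=yes margin=3132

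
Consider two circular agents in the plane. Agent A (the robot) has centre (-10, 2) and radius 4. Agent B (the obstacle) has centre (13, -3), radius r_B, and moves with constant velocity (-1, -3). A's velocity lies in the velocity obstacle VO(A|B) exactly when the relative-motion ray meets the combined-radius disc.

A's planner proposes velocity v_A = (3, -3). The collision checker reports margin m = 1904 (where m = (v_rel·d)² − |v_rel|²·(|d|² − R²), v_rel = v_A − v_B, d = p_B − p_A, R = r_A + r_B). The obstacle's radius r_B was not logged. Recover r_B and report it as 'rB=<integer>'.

m = 1904
d = (23, -5);  v_rel = (4, 0),  |v_rel|² = 16
v_rel×d = (4)·(-5) − (0)·(23) = -20
since m = R²·16 − (-20)²:  R² = (400 + 1904) / 16 = 144
R = √144 = 12  ⇒  r_B = 12 − 4 = 8

rB=8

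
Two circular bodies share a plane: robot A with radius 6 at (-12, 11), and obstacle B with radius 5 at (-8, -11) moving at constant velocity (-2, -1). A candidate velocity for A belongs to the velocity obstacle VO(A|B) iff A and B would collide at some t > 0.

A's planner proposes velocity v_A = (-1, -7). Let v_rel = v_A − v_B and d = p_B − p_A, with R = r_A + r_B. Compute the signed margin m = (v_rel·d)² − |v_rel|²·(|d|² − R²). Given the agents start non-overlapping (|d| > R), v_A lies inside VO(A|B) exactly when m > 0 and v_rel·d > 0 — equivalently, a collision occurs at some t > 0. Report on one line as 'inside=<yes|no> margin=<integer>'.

d = (4, -22),  |d|² = 500;  R = 6+5 = 11,  c = 500−11² = 379
v_rel = (1, -6),  |v_rel|² = 37;  v_rel·d = (1)·(4) + (-6)·(-22) = 136
37·t² − 272·t + 379 = 0  ⇒  m = 136² − 37·379 = 4473
m = 4473 > 0,  v_rel·d = 136 > 0  ⇒  inside

inside=yes margin=4473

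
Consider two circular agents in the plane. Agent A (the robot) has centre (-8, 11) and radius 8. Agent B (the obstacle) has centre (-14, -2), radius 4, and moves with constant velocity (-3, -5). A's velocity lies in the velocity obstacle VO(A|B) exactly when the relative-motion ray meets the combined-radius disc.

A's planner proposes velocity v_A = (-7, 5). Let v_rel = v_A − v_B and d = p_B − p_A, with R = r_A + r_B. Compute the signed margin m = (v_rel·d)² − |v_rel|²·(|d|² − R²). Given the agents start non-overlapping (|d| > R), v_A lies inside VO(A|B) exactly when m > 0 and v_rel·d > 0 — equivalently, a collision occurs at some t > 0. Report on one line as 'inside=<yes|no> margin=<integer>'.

d = (-6, -13),  |d|² = 205;  R = 8+4 = 12,  c = 205−12² = 61
v_rel = (-4, 10),  |v_rel|² = 116;  v_rel·d = (-4)·(-6) + (10)·(-13) = -106
116·t² + 212·t + 61 = 0  ⇒  m = (-106)² − 116·61 = 4160
m = 4160 > 0,  v_rel·d = -106 < 0  ⇒  outside

inside=no margin=4160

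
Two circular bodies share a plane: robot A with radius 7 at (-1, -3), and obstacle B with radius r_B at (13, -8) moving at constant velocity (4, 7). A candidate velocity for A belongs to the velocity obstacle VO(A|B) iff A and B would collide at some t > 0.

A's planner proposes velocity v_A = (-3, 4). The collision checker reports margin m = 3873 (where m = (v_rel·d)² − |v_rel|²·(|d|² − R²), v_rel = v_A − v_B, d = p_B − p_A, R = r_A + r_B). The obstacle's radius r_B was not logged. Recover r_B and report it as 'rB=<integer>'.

m = 3873
d = (14, -5);  v_rel = (-7, -3),  |v_rel|² = 58
v_rel×d = (-7)·(-5) − (-3)·(14) = 77
since m = R²·58 − 77²:  R² = (5929 + 3873) / 58 = 169
R = √169 = 13  ⇒  r_B = 13 − 7 = 6

rB=6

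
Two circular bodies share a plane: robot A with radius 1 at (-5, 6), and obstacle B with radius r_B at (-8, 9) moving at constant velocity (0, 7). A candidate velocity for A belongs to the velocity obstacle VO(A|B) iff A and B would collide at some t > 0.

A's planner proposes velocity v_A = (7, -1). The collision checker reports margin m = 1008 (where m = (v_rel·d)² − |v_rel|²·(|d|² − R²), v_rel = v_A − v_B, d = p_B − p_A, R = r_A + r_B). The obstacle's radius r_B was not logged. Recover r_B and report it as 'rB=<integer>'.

m = 1008
d = (-3, 3);  v_rel = (7, -8),  |v_rel|² = 113
v_rel×d = (7)·(3) − (-8)·(-3) = -3
since m = R²·113 − (-3)²:  R² = (9 + 1008) / 113 = 9
R = √9 = 3  ⇒  r_B = 3 − 1 = 2

rB=2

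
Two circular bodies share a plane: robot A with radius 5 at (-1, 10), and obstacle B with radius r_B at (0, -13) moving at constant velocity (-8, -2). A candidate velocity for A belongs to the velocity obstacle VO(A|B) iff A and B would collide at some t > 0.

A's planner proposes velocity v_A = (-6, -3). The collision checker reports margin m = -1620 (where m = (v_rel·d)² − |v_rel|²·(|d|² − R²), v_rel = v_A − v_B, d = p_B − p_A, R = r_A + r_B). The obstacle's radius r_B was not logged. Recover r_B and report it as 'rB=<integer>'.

m = -1620
d = (1, -23);  v_rel = (2, -1),  |v_rel|² = 5
v_rel×d = (2)·(-23) − (-1)·(1) = -45
since m = R²·5 − (-45)²:  R² = (2025 + -1620) / 5 = 81
R = √81 = 9  ⇒  r_B = 9 − 5 = 4

rB=4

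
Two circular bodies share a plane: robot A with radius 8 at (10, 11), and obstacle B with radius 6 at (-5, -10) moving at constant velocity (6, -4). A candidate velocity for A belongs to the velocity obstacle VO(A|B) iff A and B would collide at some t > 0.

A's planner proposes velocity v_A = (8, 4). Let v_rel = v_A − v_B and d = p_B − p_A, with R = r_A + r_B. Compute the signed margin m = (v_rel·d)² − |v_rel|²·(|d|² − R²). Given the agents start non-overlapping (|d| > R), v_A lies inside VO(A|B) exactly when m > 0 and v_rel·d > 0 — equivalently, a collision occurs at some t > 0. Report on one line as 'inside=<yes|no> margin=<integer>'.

d = (-15, -21),  |d|² = 666;  R = 8+6 = 14,  c = 666−14² = 470
v_rel = (2, 8),  |v_rel|² = 68;  v_rel·d = (2)·(-15) + (8)·(-21) = -198
68·t² + 396·t + 470 = 0  ⇒  m = (-198)² − 68·470 = 7244
m = 7244 > 0,  v_rel·d = -198 < 0  ⇒  outside

inside=no margin=7244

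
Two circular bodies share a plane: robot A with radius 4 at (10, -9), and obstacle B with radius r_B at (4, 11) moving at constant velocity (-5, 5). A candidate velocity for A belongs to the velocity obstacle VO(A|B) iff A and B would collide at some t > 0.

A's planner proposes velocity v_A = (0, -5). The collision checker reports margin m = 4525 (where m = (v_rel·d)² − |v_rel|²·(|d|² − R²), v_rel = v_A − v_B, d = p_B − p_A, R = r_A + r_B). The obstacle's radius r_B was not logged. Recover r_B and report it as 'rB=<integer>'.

m = 4525
d = (-6, 20);  v_rel = (5, -10),  |v_rel|² = 125
v_rel×d = (5)·(20) − (-10)·(-6) = 40
since m = R²·125 − 40²:  R² = (1600 + 4525) / 125 = 49
R = √49 = 7  ⇒  r_B = 7 − 4 = 3

rB=3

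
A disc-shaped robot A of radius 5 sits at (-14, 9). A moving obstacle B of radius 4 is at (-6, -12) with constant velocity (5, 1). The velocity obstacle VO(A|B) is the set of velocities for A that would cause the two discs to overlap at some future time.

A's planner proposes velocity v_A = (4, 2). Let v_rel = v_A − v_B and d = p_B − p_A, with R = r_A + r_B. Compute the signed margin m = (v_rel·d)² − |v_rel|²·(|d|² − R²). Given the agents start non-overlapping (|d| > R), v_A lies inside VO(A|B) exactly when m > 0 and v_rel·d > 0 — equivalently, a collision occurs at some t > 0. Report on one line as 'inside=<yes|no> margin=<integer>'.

d = (8, -21),  |d|² = 505;  R = 5+4 = 9,  c = 505−9² = 424
v_rel = (-1, 1),  |v_rel|² = 2;  v_rel·d = (-1)·(8) + (1)·(-21) = -29
2·t² + 58·t + 424 = 0  ⇒  m = (-29)² − 2·424 = -7
m = -7 < 0,  v_rel·d = -29 < 0  ⇒  outside

inside=no margin=-7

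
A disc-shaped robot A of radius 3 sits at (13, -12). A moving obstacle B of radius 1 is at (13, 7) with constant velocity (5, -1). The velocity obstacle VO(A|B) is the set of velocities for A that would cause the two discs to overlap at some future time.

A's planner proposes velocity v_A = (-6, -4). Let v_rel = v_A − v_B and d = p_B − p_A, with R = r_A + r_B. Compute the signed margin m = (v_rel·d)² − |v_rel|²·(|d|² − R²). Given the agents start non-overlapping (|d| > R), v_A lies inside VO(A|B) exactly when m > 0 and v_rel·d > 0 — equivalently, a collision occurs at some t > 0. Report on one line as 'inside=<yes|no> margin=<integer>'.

d = (0, 19),  |d|² = 361;  R = 3+1 = 4,  c = 361−4² = 345
v_rel = (-11, -3),  |v_rel|² = 130;  v_rel·d = (-11)·(0) + (-3)·(19) = -57
130·t² + 114·t + 345 = 0  ⇒  m = (-57)² − 130·345 = -41601
m = -41601 < 0,  v_rel·d = -57 < 0  ⇒  outside

inside=no margin=-41601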